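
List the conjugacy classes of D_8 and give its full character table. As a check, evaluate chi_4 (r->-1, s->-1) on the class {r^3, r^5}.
Conjugacy classes: {e} of size 1, {r^4} of size 1, {r^1, r^7} of size 2, {r^2, r^6} of size 2, {r^3, r^5} of size 2, {s, sr^2, ...} of size 4, {sr, sr^3, ...} of size 4.
Character table:
  irrep \ class              {e} (size 1)  {r^4} (size 1)  {r^1, r^7} (size 2)  {r^2, r^6} (size 2)  {r^3, r^5} (size 2)  {s, sr^2, ...} (size 4)  {sr, sr^3, ...} (size 4)
  chi_1 (triv)               1             1               1                    1                    1                    1                        1                       
  chi_2 (sign: r->1, s->-1)  1             1               1                    1                    1                    -1                       -1                      
  chi_3 (r->-1, s->1)        1             1               -1                   1                    -1                   1                        -1                      
  chi_4 (r->-1, s->-1)       1             1               -1                   1                    -1                   -1                       1                       
  chi_5 (2d, j=1)            2             -2              sqrt(2)              0                    -sqrt(2)             0                        0                       
  chi_6 (2d, j=2)            2             2               0                    -2                   0                    0                        0                       
  chi_7 (2d, j=3)            2             -2              -sqrt(2)             0                    sqrt(2)              0                        0                       

Spot check: chi_4 (r->-1, s->-1) on {r^3, r^5} = -1.

Solution. D_8 has order 2*8 = 16 with 7 conjugacy classes, hence 7 irreducibles. Sum of squared dims 1 + 1 + 1 + 1 + 4 + 4 + 4 = 16 = |G|. Linear characters come from the abelianisation; the 2-dimensional irreps have character r^k -> 2*cos(2*pi*j*k/8), reflections -> 0.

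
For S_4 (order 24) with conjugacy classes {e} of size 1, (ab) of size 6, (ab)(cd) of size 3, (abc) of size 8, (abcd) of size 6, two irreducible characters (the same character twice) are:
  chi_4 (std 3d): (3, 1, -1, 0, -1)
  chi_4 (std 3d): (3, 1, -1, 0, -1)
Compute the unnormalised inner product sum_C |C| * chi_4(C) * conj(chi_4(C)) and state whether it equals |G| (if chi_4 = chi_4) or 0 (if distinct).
Sum = 24 = |G| = 24; so <chi_4, chi_4> = 1 (norm-1 confirms irreducibility).

Reasoning: Compute term by term over conjugacy classes (|C| * chi_4(C) * conj(chi_4(C))):
  1*(3)*conj(3) + 6*(1)*conj(1) + 3*(-1)*conj(-1) + 8*(0)*conj(0) + 6*(-1)*conj(-1)
  = (9) + (6) + (3) + (0) + (6)
  = 24.
Dividing by |G| = 24 gives 24/24 = 1, matching the row-orthogonality relation <chi_4, chi_4> = [chi_4 = chi_4].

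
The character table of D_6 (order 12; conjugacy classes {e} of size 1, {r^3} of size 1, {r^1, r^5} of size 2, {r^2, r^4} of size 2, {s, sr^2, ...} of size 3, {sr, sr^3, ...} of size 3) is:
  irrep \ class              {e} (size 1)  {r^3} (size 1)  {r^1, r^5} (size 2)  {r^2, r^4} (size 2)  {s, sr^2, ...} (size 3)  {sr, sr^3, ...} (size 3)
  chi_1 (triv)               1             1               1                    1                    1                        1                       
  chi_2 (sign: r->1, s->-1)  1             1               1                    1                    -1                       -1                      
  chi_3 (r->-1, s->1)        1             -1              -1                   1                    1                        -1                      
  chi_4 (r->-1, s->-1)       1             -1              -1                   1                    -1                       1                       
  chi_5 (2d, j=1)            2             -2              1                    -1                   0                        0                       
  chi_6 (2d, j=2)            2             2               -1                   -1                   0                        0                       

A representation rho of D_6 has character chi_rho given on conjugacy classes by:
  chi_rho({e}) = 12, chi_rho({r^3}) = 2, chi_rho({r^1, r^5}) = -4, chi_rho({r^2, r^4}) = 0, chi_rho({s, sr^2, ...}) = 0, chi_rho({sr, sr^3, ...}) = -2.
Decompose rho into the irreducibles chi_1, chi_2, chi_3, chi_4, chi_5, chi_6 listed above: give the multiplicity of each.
Multiplicities: chi_1: 0, chi_2: 1, chi_3: 2, chi_4: 1, chi_5: 1, chi_6: 3.

Derivation: Use <chi_rho, chi> = (1/|G|) sum_C |C| * chi_rho(C) * conj(chi(C)) with |G| = 12 for each irreducible chi in the table:
  <chi_rho, chi_1> = (1/12)[1*(12)*conj(1) + 1*(2)*conj(1) + 2*(-4)*conj(1) + 2*(0)*conj(1) + 3*(0)*conj(1) + 3*(-2)*conj(1)]
      = (1/12)[(12) + (2) + (-8) + (0) + (0) + (-6)] = 0/12 = 0
  <chi_rho, chi_2> = (1/12)[1*(12)*conj(1) + 1*(2)*conj(1) + 2*(-4)*conj(1) + 2*(0)*conj(1) + 3*(0)*conj(-1) + 3*(-2)*conj(-1)]
      = (1/12)[(12) + (2) + (-8) + (0) + (0) + (6)] = 12/12 = 1
  <chi_rho, chi_3> = (1/12)[1*(12)*conj(1) + 1*(2)*conj(-1) + 2*(-4)*conj(-1) + 2*(0)*conj(1) + 3*(0)*conj(1) + 3*(-2)*conj(-1)]
      = (1/12)[(12) + (-2) + (8) + (0) + (0) + (6)] = 24/12 = 2
  <chi_rho, chi_4> = (1/12)[1*(12)*conj(1) + 1*(2)*conj(-1) + 2*(-4)*conj(-1) + 2*(0)*conj(1) + 3*(0)*conj(-1) + 3*(-2)*conj(1)]
      = (1/12)[(12) + (-2) + (8) + (0) + (0) + (-6)] = 12/12 = 1
  <chi_rho, chi_5> = (1/12)[1*(12)*conj(2) + 1*(2)*conj(-2) + 2*(-4)*conj(1) + 2*(0)*conj(-1) + 3*(0)*conj(0) + 3*(-2)*conj(0)]
      = (1/12)[(24) + (-4) + (-8) + (0) + (0) + (0)] = 12/12 = 1
  <chi_rho, chi_6> = (1/12)[1*(12)*conj(2) + 1*(2)*conj(2) + 2*(-4)*conj(-1) + 2*(0)*conj(-1) + 3*(0)*conj(0) + 3*(-2)*conj(0)]
      = (1/12)[(24) + (4) + (8) + (0) + (0) + (0)] = 36/12 = 3
Dimension check: dim(rho) = sum (mult * dim) = 0*1 + 1*1 + 2*1 + 1*1 + 1*2 + 3*2 = 12 = chi_rho(e) = 12.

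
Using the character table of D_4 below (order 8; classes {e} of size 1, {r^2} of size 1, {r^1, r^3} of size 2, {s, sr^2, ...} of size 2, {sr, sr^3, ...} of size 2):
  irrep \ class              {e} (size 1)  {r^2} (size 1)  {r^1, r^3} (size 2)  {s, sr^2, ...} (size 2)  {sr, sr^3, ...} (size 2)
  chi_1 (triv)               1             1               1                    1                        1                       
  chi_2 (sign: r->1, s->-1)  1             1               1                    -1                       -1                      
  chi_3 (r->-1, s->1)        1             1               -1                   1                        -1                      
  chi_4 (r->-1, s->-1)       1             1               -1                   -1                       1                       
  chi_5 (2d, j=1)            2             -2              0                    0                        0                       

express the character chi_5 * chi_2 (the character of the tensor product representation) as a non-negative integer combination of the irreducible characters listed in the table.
chi_5 tensor chi_2 = chi_5 (all other irreducibles have multiplicity 0).

Justification: The character of a tensor product is the pointwise product (chi_5 * chi_2)(C) = chi_5(C) * chi_2(C):
  {e}: (2)*(1), {r^2}: (-2)*(1), {r^1, r^3}: (0)*(1), {s, sr^2, ...}: (0)*(-1), {sr, sr^3, ...}: (0)*(-1)
so (chi_5 * chi_2) takes values
  {e} -> 2, {r^2} -> -2, {r^1, r^3} -> 0, {s, sr^2, ...} -> 0, {sr, sr^3, ...} -> 0.
Now take the inner product of this character with each irreducible chi from the table, <chi_5*chi_2, chi> = (1/8) sum_C |C| (chi_5*chi_2)(C) conj(chi(C)):
  <chi_5*chi_2, chi_1> = (1/8)[1*(2)*conj(1) + 1*(-2)*conj(1) + 2*(0)*conj(1) + 2*(0)*conj(1) + 2*(0)*conj(1)]
      = (1/8)[(2) + (-2) + (0) + (0) + (0)] = 0/8 = 0
  <chi_5*chi_2, chi_2> = (1/8)[1*(2)*conj(1) + 1*(-2)*conj(1) + 2*(0)*conj(1) + 2*(0)*conj(-1) + 2*(0)*conj(-1)]
      = (1/8)[(2) + (-2) + (0) + (0) + (0)] = 0/8 = 0
  <chi_5*chi_2, chi_3> = (1/8)[1*(2)*conj(1) + 1*(-2)*conj(1) + 2*(0)*conj(-1) + 2*(0)*conj(1) + 2*(0)*conj(-1)]
      = (1/8)[(2) + (-2) + (0) + (0) + (0)] = 0/8 = 0
  <chi_5*chi_2, chi_4> = (1/8)[1*(2)*conj(1) + 1*(-2)*conj(1) + 2*(0)*conj(-1) + 2*(0)*conj(-1) + 2*(0)*conj(1)]
      = (1/8)[(2) + (-2) + (0) + (0) + (0)] = 0/8 = 0
  <chi_5*chi_2, chi_5> = (1/8)[1*(2)*conj(2) + 1*(-2)*conj(-2) + 2*(0)*conj(0) + 2*(0)*conj(0) + 2*(0)*conj(0)]
      = (1/8)[(4) + (4) + (0) + (0) + (0)] = 8/8 = 1
Hence the multiplicities are chi_5: 1. Dimension check: dim(chi_5)*dim(chi_2) = 2*1 = 2 and sum (mult * dim) = 1*2 = 2.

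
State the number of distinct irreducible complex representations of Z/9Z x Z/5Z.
45

Why: The number of irreducible complex representations of a finite group equals its number of conjugacy classes. Z/9Z x Z/5Z is abelian of order 45, so every element is its own conjugacy class: 45 classes, so Z/9Z x Z/5Z (order 45) has exactly 45 irreducible complex representations.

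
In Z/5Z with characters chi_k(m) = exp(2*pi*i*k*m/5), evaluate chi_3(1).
chi_3(1) = zeta_5^3 = exp(-4*I*pi/5)

Argument: chi_3(1) = zeta_5^(3*1) = zeta_5^3. Since zeta_5^5 = 1, this equals zeta_5^3 = exp(2*pi*i*3/5) = exp(-4*I*pi/5).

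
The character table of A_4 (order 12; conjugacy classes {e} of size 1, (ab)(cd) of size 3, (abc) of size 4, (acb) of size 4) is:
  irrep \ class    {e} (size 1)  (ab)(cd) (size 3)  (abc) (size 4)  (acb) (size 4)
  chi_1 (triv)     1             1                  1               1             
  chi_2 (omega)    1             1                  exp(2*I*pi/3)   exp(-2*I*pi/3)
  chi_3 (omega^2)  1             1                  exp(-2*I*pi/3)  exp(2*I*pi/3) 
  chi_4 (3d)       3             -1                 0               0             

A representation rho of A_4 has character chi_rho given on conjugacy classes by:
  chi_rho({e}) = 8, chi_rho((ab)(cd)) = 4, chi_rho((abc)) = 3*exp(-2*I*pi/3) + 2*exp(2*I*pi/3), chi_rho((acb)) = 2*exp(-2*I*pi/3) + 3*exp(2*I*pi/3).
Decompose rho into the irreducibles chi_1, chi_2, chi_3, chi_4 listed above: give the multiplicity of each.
Multiplicities: chi_1: 0, chi_2: 2, chi_3: 3, chi_4: 1.

Why: Use <chi_rho, chi> = (1/|G|) sum_C |C| * chi_rho(C) * conj(chi(C)) with |G| = 12 for each irreducible chi in the table:
  <chi_rho, chi_1> = (1/12)[1*(8)*conj(1) + 3*(4)*conj(1) + 4*(3*exp(-2*I*pi/3) + 2*exp(2*I*pi/3))*conj(1) + 4*(2*exp(-2*I*pi/3) + 3*exp(2*I*pi/3))*conj(1)]
      = (1/12)[(8) + (12) + (12*exp(-2*I*pi/3) + 8*exp(2*I*pi/3)) + (8*exp(-2*I*pi/3) + 12*exp(2*I*pi/3))] = 0/12 = 0
  <chi_rho, chi_2> = (1/12)[1*(8)*conj(1) + 3*(4)*conj(1) + 4*(3*exp(-2*I*pi/3) + 2*exp(2*I*pi/3))*conj(exp(2*I*pi/3)) + 4*(2*exp(-2*I*pi/3) + 3*exp(2*I*pi/3))*conj(exp(-2*I*pi/3))]
      = (1/12)[(8) + (12) + (8 + 12*exp(2*I*pi/3)) + (8 + 12*exp(-2*I*pi/3))] = 24/12 = 2
  <chi_rho, chi_3> = (1/12)[1*(8)*conj(1) + 3*(4)*conj(1) + 4*(3*exp(-2*I*pi/3) + 2*exp(2*I*pi/3))*conj(exp(-2*I*pi/3)) + 4*(2*exp(-2*I*pi/3) + 3*exp(2*I*pi/3))*conj(exp(2*I*pi/3))]
      = (1/12)[(8) + (12) + (12 + 8*exp(-2*I*pi/3)) + (12 + 8*exp(2*I*pi/3))] = 36/12 = 3
  <chi_rho, chi_4> = (1/12)[1*(8)*conj(3) + 3*(4)*conj(-1) + 4*(3*exp(-2*I*pi/3) + 2*exp(2*I*pi/3))*conj(0) + 4*(2*exp(-2*I*pi/3) + 3*exp(2*I*pi/3))*conj(0)]
      = (1/12)[(24) + (-12) + (0) + (0)] = 12/12 = 1
(Exp terms are combined using exp(i*s)*conj(exp(i*t)) = exp(i*(s-t)), and sums of them are collapsed using the identity that for every m > 1 the m distinct m-th roots of unity sum to 0, e.g. 1 + exp(2*I*pi/3) + exp(-2*I*pi/3) = 0.)
Dimension check: dim(rho) = sum (mult * dim) = 0*1 + 2*1 + 3*1 + 1*3 = 8 = chi_rho(e) = 8.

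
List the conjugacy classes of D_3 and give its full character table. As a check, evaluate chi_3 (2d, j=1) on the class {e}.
Conjugacy classes: {e} of size 1, {r^1, r^2} of size 2, {s, sr, ..., sr^2} of size 3.
Character table:
  irrep \ class              {e} (size 1)  {r^1, r^2} (size 2)  {s, sr, ..., sr^2} (size 3)
  chi_1 (triv)               1             1                    1                          
  chi_2 (sign: r->1, s->-1)  1             1                    -1                         
  chi_3 (2d, j=1)            2             -1                   0                          

Spot check: chi_3 (2d, j=1) on {e} = 2.

Explanation: D_3 has order 2*3 = 6 with 3 conjugacy classes, hence 3 irreducibles. Sum of squared dims 1 + 1 + 4 = 6 = |G|. Linear characters come from the abelianisation; the 2-dimensional irreps have character r^k -> 2*cos(2*pi*j*k/3), reflections -> 0.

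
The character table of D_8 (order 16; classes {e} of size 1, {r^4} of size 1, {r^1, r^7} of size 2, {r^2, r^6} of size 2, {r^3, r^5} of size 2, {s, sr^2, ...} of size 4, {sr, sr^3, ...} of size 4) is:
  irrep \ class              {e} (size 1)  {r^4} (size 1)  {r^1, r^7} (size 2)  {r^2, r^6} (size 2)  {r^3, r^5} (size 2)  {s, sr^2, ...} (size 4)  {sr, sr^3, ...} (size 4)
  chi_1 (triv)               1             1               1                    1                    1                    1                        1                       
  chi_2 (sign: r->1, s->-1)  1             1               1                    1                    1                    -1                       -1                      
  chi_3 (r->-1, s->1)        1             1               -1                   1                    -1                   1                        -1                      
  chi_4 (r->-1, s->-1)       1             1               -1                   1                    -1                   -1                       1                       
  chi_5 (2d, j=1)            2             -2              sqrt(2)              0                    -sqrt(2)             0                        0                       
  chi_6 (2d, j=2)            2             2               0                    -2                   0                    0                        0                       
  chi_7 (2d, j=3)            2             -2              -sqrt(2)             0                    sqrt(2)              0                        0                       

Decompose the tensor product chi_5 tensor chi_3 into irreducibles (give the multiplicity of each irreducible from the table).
chi_5 tensor chi_3 = chi_7 (all other irreducibles have multiplicity 0).

Explanation: The character of a tensor product is the pointwise product (chi_5 * chi_3)(C) = chi_5(C) * chi_3(C):
  {e}: (2)*(1), {r^4}: (-2)*(1), {r^1, r^7}: (sqrt(2))*(-1), {r^2, r^6}: (0)*(1), {r^3, r^5}: (-sqrt(2))*(-1), {s, sr^2, ...}: (0)*(1), {sr, sr^3, ...}: (0)*(-1)
so (chi_5 * chi_3) takes values
  {e} -> 2, {r^4} -> -2, {r^1, r^7} -> -sqrt(2), {r^2, r^6} -> 0, {r^3, r^5} -> sqrt(2), {s, sr^2, ...} -> 0, {sr, sr^3, ...} -> 0.
Now take the inner product of this character with each irreducible chi from the table, <chi_5*chi_3, chi> = (1/16) sum_C |C| (chi_5*chi_3)(C) conj(chi(C)):
  <chi_5*chi_3, chi_1> = (1/16)[1*(2)*conj(1) + 1*(-2)*conj(1) + 2*(-sqrt(2))*conj(1) + 2*(0)*conj(1) + 2*(sqrt(2))*conj(1) + 4*(0)*conj(1) + 4*(0)*conj(1)]
      = (1/16)[(2) + (-2) + (-2*sqrt(2)) + (0) + (2*sqrt(2)) + (0) + (0)] = 0/16 = 0
  <chi_5*chi_3, chi_2> = (1/16)[1*(2)*conj(1) + 1*(-2)*conj(1) + 2*(-sqrt(2))*conj(1) + 2*(0)*conj(1) + 2*(sqrt(2))*conj(1) + 4*(0)*conj(-1) + 4*(0)*conj(-1)]
      = (1/16)[(2) + (-2) + (-2*sqrt(2)) + (0) + (2*sqrt(2)) + (0) + (0)] = 0/16 = 0
  <chi_5*chi_3, chi_3> = (1/16)[1*(2)*conj(1) + 1*(-2)*conj(1) + 2*(-sqrt(2))*conj(-1) + 2*(0)*conj(1) + 2*(sqrt(2))*conj(-1) + 4*(0)*conj(1) + 4*(0)*conj(-1)]
      = (1/16)[(2) + (-2) + (2*sqrt(2)) + (0) + (-2*sqrt(2)) + (0) + (0)] = 0/16 = 0
  <chi_5*chi_3, chi_4> = (1/16)[1*(2)*conj(1) + 1*(-2)*conj(1) + 2*(-sqrt(2))*conj(-1) + 2*(0)*conj(1) + 2*(sqrt(2))*conj(-1) + 4*(0)*conj(-1) + 4*(0)*conj(1)]
      = (1/16)[(2) + (-2) + (2*sqrt(2)) + (0) + (-2*sqrt(2)) + (0) + (0)] = 0/16 = 0
  <chi_5*chi_3, chi_5> = (1/16)[1*(2)*conj(2) + 1*(-2)*conj(-2) + 2*(-sqrt(2))*conj(sqrt(2)) + 2*(0)*conj(0) + 2*(sqrt(2))*conj(-sqrt(2)) + 4*(0)*conj(0) + 4*(0)*conj(0)]
      = (1/16)[(4) + (4) + (-4) + (0) + (-4) + (0) + (0)] = 0/16 = 0
  <chi_5*chi_3, chi_6> = (1/16)[1*(2)*conj(2) + 1*(-2)*conj(2) + 2*(-sqrt(2))*conj(0) + 2*(0)*conj(-2) + 2*(sqrt(2))*conj(0) + 4*(0)*conj(0) + 4*(0)*conj(0)]
      = (1/16)[(4) + (-4) + (0) + (0) + (0) + (0) + (0)] = 0/16 = 0
  <chi_5*chi_3, chi_7> = (1/16)[1*(2)*conj(2) + 1*(-2)*conj(-2) + 2*(-sqrt(2))*conj(-sqrt(2)) + 2*(0)*conj(0) + 2*(sqrt(2))*conj(sqrt(2)) + 4*(0)*conj(0) + 4*(0)*conj(0)]
      = (1/16)[(4) + (4) + (4) + (0) + (4) + (0) + (0)] = 16/16 = 1
Hence the multiplicities are chi_7: 1. Dimension check: dim(chi_5)*dim(chi_3) = 2*1 = 2 and sum (mult * dim) = 1*2 = 2.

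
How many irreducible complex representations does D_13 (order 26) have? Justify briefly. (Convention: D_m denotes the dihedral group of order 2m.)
8

Reasoning: The number of irreducible complex representations of a finite group equals its number of conjugacy classes. D_13 has 8 conjugacy classes ((n+3)/2 for n odd), so D_13 (order 26) has exactly 8 irreducible complex representations.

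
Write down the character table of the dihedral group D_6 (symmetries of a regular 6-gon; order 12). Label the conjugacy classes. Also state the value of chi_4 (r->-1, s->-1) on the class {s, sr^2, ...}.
Conjugacy classes: {e} of size 1, {r^3} of size 1, {r^1, r^5} of size 2, {r^2, r^4} of size 2, {s, sr^2, ...} of size 3, {sr, sr^3, ...} of size 3.
Character table:
  irrep \ class              {e} (size 1)  {r^3} (size 1)  {r^1, r^5} (size 2)  {r^2, r^4} (size 2)  {s, sr^2, ...} (size 3)  {sr, sr^3, ...} (size 3)
  chi_1 (triv)               1             1               1                    1                    1                        1                       
  chi_2 (sign: r->1, s->-1)  1             1               1                    1                    -1                       -1                      
  chi_3 (r->-1, s->1)        1             -1              -1                   1                    1                        -1                      
  chi_4 (r->-1, s->-1)       1             -1              -1                   1                    -1                       1                       
  chi_5 (2d, j=1)            2             -2              1                    -1                   0                        0                       
  chi_6 (2d, j=2)            2             2               -1                   -1                   0                        0                       

Spot check: chi_4 (r->-1, s->-1) on {s, sr^2, ...} = -1.

Reasoning: D_6 has order 2*6 = 12 with 6 conjugacy classes, hence 6 irreducibles. Sum of squared dims 1 + 1 + 1 + 1 + 4 + 4 = 12 = |G|. Linear characters come from the abelianisation; the 2-dimensional irreps have character r^k -> 2*cos(2*pi*j*k/6), reflections -> 0.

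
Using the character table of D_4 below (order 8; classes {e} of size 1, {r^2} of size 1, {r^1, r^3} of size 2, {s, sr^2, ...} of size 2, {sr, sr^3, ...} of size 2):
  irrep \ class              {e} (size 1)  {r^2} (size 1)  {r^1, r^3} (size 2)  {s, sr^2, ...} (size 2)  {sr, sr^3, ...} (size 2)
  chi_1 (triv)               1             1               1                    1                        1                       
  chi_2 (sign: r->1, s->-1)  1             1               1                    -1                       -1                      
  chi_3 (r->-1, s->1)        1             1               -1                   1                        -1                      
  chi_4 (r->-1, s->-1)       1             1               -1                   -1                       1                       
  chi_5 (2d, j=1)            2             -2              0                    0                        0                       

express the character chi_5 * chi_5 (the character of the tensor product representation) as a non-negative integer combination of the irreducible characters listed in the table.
chi_5 tensor chi_5 = chi_1 + chi_2 + chi_3 + chi_4 (all other irreducibles have multiplicity 0).

Reasoning: The character of a tensor product is the pointwise product (chi_5 * chi_5)(C) = chi_5(C) * chi_5(C):
  {e}: (2)*(2), {r^2}: (-2)*(-2), {r^1, r^3}: (0)*(0), {s, sr^2, ...}: (0)*(0), {sr, sr^3, ...}: (0)*(0)
so (chi_5 * chi_5) takes values
  {e} -> 4, {r^2} -> 4, {r^1, r^3} -> 0, {s, sr^2, ...} -> 0, {sr, sr^3, ...} -> 0.
Now take the inner product of this character with each irreducible chi from the table, <chi_5*chi_5, chi> = (1/8) sum_C |C| (chi_5*chi_5)(C) conj(chi(C)):
  <chi_5*chi_5, chi_1> = (1/8)[1*(4)*conj(1) + 1*(4)*conj(1) + 2*(0)*conj(1) + 2*(0)*conj(1) + 2*(0)*conj(1)]
      = (1/8)[(4) + (4) + (0) + (0) + (0)] = 8/8 = 1
  <chi_5*chi_5, chi_2> = (1/8)[1*(4)*conj(1) + 1*(4)*conj(1) + 2*(0)*conj(1) + 2*(0)*conj(-1) + 2*(0)*conj(-1)]
      = (1/8)[(4) + (4) + (0) + (0) + (0)] = 8/8 = 1
  <chi_5*chi_5, chi_3> = (1/8)[1*(4)*conj(1) + 1*(4)*conj(1) + 2*(0)*conj(-1) + 2*(0)*conj(1) + 2*(0)*conj(-1)]
      = (1/8)[(4) + (4) + (0) + (0) + (0)] = 8/8 = 1
  <chi_5*chi_5, chi_4> = (1/8)[1*(4)*conj(1) + 1*(4)*conj(1) + 2*(0)*conj(-1) + 2*(0)*conj(-1) + 2*(0)*conj(1)]
      = (1/8)[(4) + (4) + (0) + (0) + (0)] = 8/8 = 1
  <chi_5*chi_5, chi_5> = (1/8)[1*(4)*conj(2) + 1*(4)*conj(-2) + 2*(0)*conj(0) + 2*(0)*conj(0) + 2*(0)*conj(0)]
      = (1/8)[(8) + (-8) + (0) + (0) + (0)] = 0/8 = 0
Hence the multiplicities are chi_1: 1, chi_2: 1, chi_3: 1, chi_4: 1. Dimension check: dim(chi_5)*dim(chi_5) = 2*2 = 4 and sum (mult * dim) = 1*1 + 1*1 + 1*1 + 1*1 = 4.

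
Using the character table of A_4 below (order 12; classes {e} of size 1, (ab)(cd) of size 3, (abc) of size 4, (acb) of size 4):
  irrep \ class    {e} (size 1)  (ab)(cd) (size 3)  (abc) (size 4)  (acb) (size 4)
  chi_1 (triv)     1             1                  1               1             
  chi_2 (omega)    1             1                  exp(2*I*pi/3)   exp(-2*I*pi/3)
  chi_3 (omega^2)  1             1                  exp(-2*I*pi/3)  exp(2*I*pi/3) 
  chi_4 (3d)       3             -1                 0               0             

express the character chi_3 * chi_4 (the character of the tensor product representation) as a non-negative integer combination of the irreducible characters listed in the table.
chi_3 tensor chi_4 = chi_4 (all other irreducibles have multiplicity 0).

Justification: The character of a tensor product is the pointwise product (chi_3 * chi_4)(C) = chi_3(C) * chi_4(C):
  {e}: (1)*(3), (ab)(cd): (1)*(-1), (abc): (exp(-2*I*pi/3))*(0), (acb): (exp(2*I*pi/3))*(0)
so (chi_3 * chi_4) takes values
  {e} -> 3, (ab)(cd) -> -1, (abc) -> 0, (acb) -> 0.
Now take the inner product of this character with each irreducible chi from the table, <chi_3*chi_4, chi> = (1/12) sum_C |C| (chi_3*chi_4)(C) conj(chi(C)):
  <chi_3*chi_4, chi_1> = (1/12)[1*(3)*conj(1) + 3*(-1)*conj(1) + 4*(0)*conj(1) + 4*(0)*conj(1)]
      = (1/12)[(3) + (-3) + (0) + (0)] = 0/12 = 0
  <chi_3*chi_4, chi_2> = (1/12)[1*(3)*conj(1) + 3*(-1)*conj(1) + 4*(0)*conj(exp(2*I*pi/3)) + 4*(0)*conj(exp(-2*I*pi/3))]
      = (1/12)[(3) + (-3) + (0) + (0)] = 0/12 = 0
  <chi_3*chi_4, chi_3> = (1/12)[1*(3)*conj(1) + 3*(-1)*conj(1) + 4*(0)*conj(exp(-2*I*pi/3)) + 4*(0)*conj(exp(2*I*pi/3))]
      = (1/12)[(3) + (-3) + (0) + (0)] = 0/12 = 0
  <chi_3*chi_4, chi_4> = (1/12)[1*(3)*conj(3) + 3*(-1)*conj(-1) + 4*(0)*conj(0) + 4*(0)*conj(0)]
      = (1/12)[(9) + (3) + (0) + (0)] = 12/12 = 1
(Exp terms are combined using exp(i*s)*conj(exp(i*t)) = exp(i*(s-t)), and sums of them are collapsed using the identity that for every m > 1 the m distinct m-th roots of unity sum to 0, e.g. 1 + exp(2*I*pi/3) + exp(-2*I*pi/3) = 0.)
Hence the multiplicities are chi_4: 1. Dimension check: dim(chi_3)*dim(chi_4) = 1*3 = 3 and sum (mult * dim) = 1*3 = 3.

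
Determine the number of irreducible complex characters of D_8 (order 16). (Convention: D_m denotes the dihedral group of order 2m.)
7

Why: The number of irreducible complex representations of a finite group equals its number of conjugacy classes. D_8 has 7 conjugacy classes (n/2 + 3 for n even), so D_8 (order 16) has exactly 7 irreducible complex representations.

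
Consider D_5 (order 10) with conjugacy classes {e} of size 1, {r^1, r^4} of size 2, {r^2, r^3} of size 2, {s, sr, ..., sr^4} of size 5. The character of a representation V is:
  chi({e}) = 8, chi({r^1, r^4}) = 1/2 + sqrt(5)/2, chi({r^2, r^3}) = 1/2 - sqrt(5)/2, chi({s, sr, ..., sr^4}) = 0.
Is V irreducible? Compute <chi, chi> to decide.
Not irreducible (reducible): <chi, chi> = 7 > 1.

<chi, chi> = (1/|G|) sum_C |C| * |chi(C)|^2 = (1/10)[1*|8|^2 + 2*|1/2 + sqrt(5)/2|^2 + 2*|1/2 - sqrt(5)/2|^2 + 5*|0|^2]
  = (1/10)[(64) + (sqrt(5) + 3) + (3 - sqrt(5)) + (0)] = 70/10 = 7.
A character is irreducible iff <chi, chi> = 1, so this representation is reducible.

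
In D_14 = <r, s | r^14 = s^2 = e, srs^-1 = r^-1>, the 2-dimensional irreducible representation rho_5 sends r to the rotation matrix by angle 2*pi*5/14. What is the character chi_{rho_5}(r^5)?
chi_{rho_5}(r^5) = 2*cos(2*pi*5*5/14) = 2*cos(3*pi/7)

Justification: rho_5(r^5) is rotation by angle 2*pi*5*5/14, whose trace is 2*cos(2*pi*5*5/14) = 2*cos(3*pi/7).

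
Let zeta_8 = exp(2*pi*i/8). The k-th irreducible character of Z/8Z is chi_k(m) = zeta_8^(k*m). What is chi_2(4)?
chi_2(4) = zeta_8^8 = 1

Derivation: chi_2(4) = zeta_8^(2*4) = zeta_8^8. Since zeta_8^8 = 1, this equals zeta_8^0 = exp(2*pi*i*0/8) = 1.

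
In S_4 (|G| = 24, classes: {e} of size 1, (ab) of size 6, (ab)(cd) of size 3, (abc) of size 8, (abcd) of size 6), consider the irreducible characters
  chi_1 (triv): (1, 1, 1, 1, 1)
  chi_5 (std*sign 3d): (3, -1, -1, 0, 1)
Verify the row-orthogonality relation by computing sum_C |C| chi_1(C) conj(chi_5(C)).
Sum = 0; so <chi_1, chi_5> = 0 (distinct irreducibles are orthogonal).

Why: Compute term by term over conjugacy classes (|C| * chi_1(C) * conj(chi_5(C))):
  1*(1)*conj(3) + 6*(1)*conj(-1) + 3*(1)*conj(-1) + 8*(1)*conj(0) + 6*(1)*conj(1)
  = (3) + (-6) + (-3) + (0) + (6)
  = 0.
Dividing by |G| = 24 gives 0/24 = 0, matching the row-orthogonality relation <chi_1, chi_5> = [chi_1 = chi_5].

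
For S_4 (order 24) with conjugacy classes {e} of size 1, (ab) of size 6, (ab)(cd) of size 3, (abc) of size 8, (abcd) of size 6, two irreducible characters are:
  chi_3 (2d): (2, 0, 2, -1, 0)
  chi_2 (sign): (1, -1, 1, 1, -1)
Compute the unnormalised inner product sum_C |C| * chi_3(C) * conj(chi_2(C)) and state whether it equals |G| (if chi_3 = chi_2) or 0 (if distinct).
Sum = 0; so <chi_3, chi_2> = 0 (distinct irreducibles are orthogonal).

Explanation: Compute term by term over conjugacy classes (|C| * chi_3(C) * conj(chi_2(C))):
  1*(2)*conj(1) + 6*(0)*conj(-1) + 3*(2)*conj(1) + 8*(-1)*conj(1) + 6*(0)*conj(-1)
  = (2) + (0) + (6) + (-8) + (0)
  = 0.
Dividing by |G| = 24 gives 0/24 = 0, matching the row-orthogonality relation <chi_3, chi_2> = [chi_3 = chi_2].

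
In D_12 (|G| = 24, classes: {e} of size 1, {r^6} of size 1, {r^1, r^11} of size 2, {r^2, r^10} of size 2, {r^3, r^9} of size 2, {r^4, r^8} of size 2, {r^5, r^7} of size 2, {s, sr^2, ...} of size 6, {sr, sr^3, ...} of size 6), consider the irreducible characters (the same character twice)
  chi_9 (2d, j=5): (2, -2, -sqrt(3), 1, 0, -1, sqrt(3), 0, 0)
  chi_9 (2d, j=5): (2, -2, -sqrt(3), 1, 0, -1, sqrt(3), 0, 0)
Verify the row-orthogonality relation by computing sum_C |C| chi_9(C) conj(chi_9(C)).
Sum = 24 = |G| = 24; so <chi_9, chi_9> = 1 (norm-1 confirms irreducibility).

Details: Compute term by term over conjugacy classes (|C| * chi_9(C) * conj(chi_9(C))):
  1*(2)*conj(2) + 1*(-2)*conj(-2) + 2*(-sqrt(3))*conj(-sqrt(3)) + 2*(1)*conj(1) + 2*(0)*conj(0) + 2*(-1)*conj(-1) + 2*(sqrt(3))*conj(sqrt(3)) + 6*(0)*conj(0) + 6*(0)*conj(0)
  = (4) + (4) + (6) + (2) + (0) + (2) + (6) + (0) + (0)
  = 24.
Dividing by |G| = 24 gives 24/24 = 1, matching the row-orthogonality relation <chi_9, chi_9> = [chi_9 = chi_9].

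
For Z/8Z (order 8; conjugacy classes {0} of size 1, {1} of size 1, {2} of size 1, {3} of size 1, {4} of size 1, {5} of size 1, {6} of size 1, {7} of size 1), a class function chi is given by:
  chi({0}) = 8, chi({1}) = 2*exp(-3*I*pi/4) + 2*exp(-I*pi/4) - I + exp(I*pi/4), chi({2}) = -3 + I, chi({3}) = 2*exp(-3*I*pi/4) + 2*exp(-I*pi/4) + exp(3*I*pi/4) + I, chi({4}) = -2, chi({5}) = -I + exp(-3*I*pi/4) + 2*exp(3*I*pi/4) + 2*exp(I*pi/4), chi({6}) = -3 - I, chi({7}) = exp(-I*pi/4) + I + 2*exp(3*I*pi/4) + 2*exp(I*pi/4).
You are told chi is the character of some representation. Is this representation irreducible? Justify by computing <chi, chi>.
Not irreducible (reducible): <chi, chi> = 14 > 1.

Derivation: <chi, chi> = (1/|G|) sum_C |C| * |chi(C)|^2 = (1/8)[1*|8|^2 + 1*|2*exp(-3*I*pi/4) + 2*exp(-I*pi/4) - I + exp(I*pi/4)|^2 + 1*|-3 + I|^2 + 1*|2*exp(-3*I*pi/4) + 2*exp(-I*pi/4) + exp(3*I*pi/4) + I|^2 + 1*|-2|^2 + 1*|-I + exp(-3*I*pi/4) + 2*exp(3*I*pi/4) + 2*exp(I*pi/4)|^2 + 1*|-3 - I|^2 + 1*|exp(-I*pi/4) + I + 2*exp(3*I*pi/4) + 2*exp(I*pi/4)|^2]
  = (1/8)[(64) + (6 + 2*exp(-I*pi/4) - exp(3*I*pi/4) + exp(I*pi/4) - 2*exp(-3*I*pi/4)) + (10) + (6 - 2*exp(I*pi/4) + exp(-3*I*pi/4) - exp(-I*pi/4) + 2*exp(3*I*pi/4)) + (4) + (6 - 2*exp(I*pi/4) + exp(-3*I*pi/4) - exp(-I*pi/4) + 2*exp(3*I*pi/4)) + (10) + (6 + 2*exp(-I*pi/4) - exp(3*I*pi/4) + exp(I*pi/4) - 2*exp(-3*I*pi/4))] = 112/8 = 14.
(Exp terms are combined using exp(i*s)*conj(exp(i*t)) = exp(i*(s-t)), and sums of them are collapsed using the identity that for every m > 1 the m distinct m-th roots of unity sum to 0, e.g. 1 + exp(2*I*pi/3) + exp(-2*I*pi/3) = 0.)
A character is irreducible iff <chi, chi> = 1, so this representation is reducible.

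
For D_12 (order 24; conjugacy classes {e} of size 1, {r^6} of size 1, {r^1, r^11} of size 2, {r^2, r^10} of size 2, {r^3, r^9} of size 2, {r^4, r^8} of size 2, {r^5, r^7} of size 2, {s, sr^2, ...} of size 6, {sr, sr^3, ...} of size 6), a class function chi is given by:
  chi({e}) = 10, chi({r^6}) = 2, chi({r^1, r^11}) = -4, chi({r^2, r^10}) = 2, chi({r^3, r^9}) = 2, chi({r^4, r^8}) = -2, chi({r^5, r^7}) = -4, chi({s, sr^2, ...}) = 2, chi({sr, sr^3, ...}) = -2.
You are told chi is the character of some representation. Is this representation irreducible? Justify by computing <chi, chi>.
Not irreducible (reducible): <chi, chi> = 10 > 1.

Justification: <chi, chi> = (1/|G|) sum_C |C| * |chi(C)|^2 = (1/24)[1*|10|^2 + 1*|2|^2 + 2*|-4|^2 + 2*|2|^2 + 2*|2|^2 + 2*|-2|^2 + 2*|-4|^2 + 6*|2|^2 + 6*|-2|^2]
  = (1/24)[(100) + (4) + (32) + (8) + (8) + (8) + (32) + (24) + (24)] = 240/24 = 10.
A character is irreducible iff <chi, chi> = 1, so this representation is reducible.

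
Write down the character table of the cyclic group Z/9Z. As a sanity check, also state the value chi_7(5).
Character table of Z/9Z (irreps indexed chi_0,...,chi_8 with chi_k(m) = zeta_9^(k*m), zeta_9 = exp(2*pi*i/9)):
  irrep \ class  {0} (size 1)  {1} (size 1)    {2} (size 1)    {3} (size 1)    {4} (size 1)    {5} (size 1)    {6} (size 1)    {7} (size 1)    {8} (size 1)  
  chi_0          1             1               1               1               1               1               1               1               1             
  chi_1          1             exp(2*I*pi/9)   exp(4*I*pi/9)   exp(2*I*pi/3)   exp(8*I*pi/9)   exp(-8*I*pi/9)  exp(-2*I*pi/3)  exp(-4*I*pi/9)  exp(-2*I*pi/9)
  chi_2          1             exp(4*I*pi/9)   exp(8*I*pi/9)   exp(-2*I*pi/3)  exp(-2*I*pi/9)  exp(2*I*pi/9)   exp(2*I*pi/3)   exp(-8*I*pi/9)  exp(-4*I*pi/9)
  chi_3          1             exp(2*I*pi/3)   exp(-2*I*pi/3)  1               exp(2*I*pi/3)   exp(-2*I*pi/3)  1               exp(2*I*pi/3)   exp(-2*I*pi/3)
  chi_4          1             exp(8*I*pi/9)   exp(-2*I*pi/9)  exp(2*I*pi/3)   exp(-4*I*pi/9)  exp(4*I*pi/9)   exp(-2*I*pi/3)  exp(2*I*pi/9)   exp(-8*I*pi/9)
  chi_5          1             exp(-8*I*pi/9)  exp(2*I*pi/9)   exp(-2*I*pi/3)  exp(4*I*pi/9)   exp(-4*I*pi/9)  exp(2*I*pi/3)   exp(-2*I*pi/9)  exp(8*I*pi/9) 
  chi_6          1             exp(-2*I*pi/3)  exp(2*I*pi/3)   1               exp(-2*I*pi/3)  exp(2*I*pi/3)   1               exp(-2*I*pi/3)  exp(2*I*pi/3) 
  chi_7          1             exp(-4*I*pi/9)  exp(-8*I*pi/9)  exp(2*I*pi/3)   exp(2*I*pi/9)   exp(-2*I*pi/9)  exp(-2*I*pi/3)  exp(8*I*pi/9)   exp(4*I*pi/9) 
  chi_8          1             exp(-2*I*pi/9)  exp(-4*I*pi/9)  exp(-2*I*pi/3)  exp(-8*I*pi/9)  exp(8*I*pi/9)   exp(2*I*pi/3)   exp(4*I*pi/9)   exp(2*I*pi/9) 

Spot check: chi_7(5) = zeta_9^(7*5) = zeta_9^35 = exp(-2*I*pi/9).

Details: Z/9Z is abelian, so all 9 irreducible complex representations are 1-dimensional. They are given by chi_k(m) = zeta_9^(k*m) for k = 0,...,8. Row orthogonality: sum_m chi_k(m) conj(chi_l(m)) = 9 * [k = l].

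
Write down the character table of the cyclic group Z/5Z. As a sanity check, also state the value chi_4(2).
Character table of Z/5Z (irreps indexed chi_0,...,chi_4 with chi_k(m) = zeta_5^(k*m), zeta_5 = exp(2*pi*i/5)):
  irrep \ class  {0} (size 1)  {1} (size 1)    {2} (size 1)    {3} (size 1)    {4} (size 1)  
  chi_0          1             1               1               1               1             
  chi_1          1             exp(2*I*pi/5)   exp(4*I*pi/5)   exp(-4*I*pi/5)  exp(-2*I*pi/5)
  chi_2          1             exp(4*I*pi/5)   exp(-2*I*pi/5)  exp(2*I*pi/5)   exp(-4*I*pi/5)
  chi_3          1             exp(-4*I*pi/5)  exp(2*I*pi/5)   exp(-2*I*pi/5)  exp(4*I*pi/5) 
  chi_4          1             exp(-2*I*pi/5)  exp(-4*I*pi/5)  exp(4*I*pi/5)   exp(2*I*pi/5) 

Spot check: chi_4(2) = zeta_5^(4*2) = zeta_5^8 = exp(-4*I*pi/5).

Proof sketch: Z/5Z is abelian, so all 5 irreducible complex representations are 1-dimensional. They are given by chi_k(m) = zeta_5^(k*m) for k = 0,...,4. Row orthogonality: sum_m chi_k(m) conj(chi_l(m)) = 5 * [k = l].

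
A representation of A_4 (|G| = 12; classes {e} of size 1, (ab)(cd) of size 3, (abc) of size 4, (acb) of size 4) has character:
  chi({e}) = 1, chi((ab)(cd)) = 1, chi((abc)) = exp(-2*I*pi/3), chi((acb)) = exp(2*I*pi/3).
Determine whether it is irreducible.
Irreducible: <chi, chi> = 1.

Why: <chi, chi> = (1/|G|) sum_C |C| * |chi(C)|^2 = (1/12)[1*|1|^2 + 3*|1|^2 + 4*|exp(-2*I*pi/3)|^2 + 4*|exp(2*I*pi/3)|^2]
  = (1/12)[(1) + (3) + (4) + (4)] = 12/12 = 1.
(Exp terms are combined using exp(i*s)*conj(exp(i*t)) = exp(i*(s-t)), and sums of them are collapsed using the identity that for every m > 1 the m distinct m-th roots of unity sum to 0, e.g. 1 + exp(2*I*pi/3) + exp(-2*I*pi/3) = 0.)
A character is irreducible iff <chi, chi> = 1, so this representation is irreducible.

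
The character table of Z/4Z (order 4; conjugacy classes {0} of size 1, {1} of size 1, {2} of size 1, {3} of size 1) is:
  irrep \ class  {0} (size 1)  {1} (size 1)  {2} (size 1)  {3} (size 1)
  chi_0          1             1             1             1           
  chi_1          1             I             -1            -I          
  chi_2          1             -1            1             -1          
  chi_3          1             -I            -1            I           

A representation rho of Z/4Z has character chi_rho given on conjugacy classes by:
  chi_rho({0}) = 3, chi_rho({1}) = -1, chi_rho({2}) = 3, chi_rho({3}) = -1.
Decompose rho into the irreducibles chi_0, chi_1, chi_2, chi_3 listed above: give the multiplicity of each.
Multiplicities: chi_0: 1, chi_1: 0, chi_2: 2, chi_3: 0.

Argument: Use <chi_rho, chi> = (1/|G|) sum_C |C| * chi_rho(C) * conj(chi(C)) with |G| = 4 for each irreducible chi in the table:
  <chi_rho, chi_0> = (1/4)[1*(3)*conj(1) + 1*(-1)*conj(1) + 1*(3)*conj(1) + 1*(-1)*conj(1)]
      = (1/4)[(3) + (-1) + (3) + (-1)] = 4/4 = 1
  <chi_rho, chi_1> = (1/4)[1*(3)*conj(1) + 1*(-1)*conj(I) + 1*(3)*conj(-1) + 1*(-1)*conj(-I)]
      = (1/4)[(3) + (I) + (-3) + (-I)] = 0/4 = 0
  <chi_rho, chi_2> = (1/4)[1*(3)*conj(1) + 1*(-1)*conj(-1) + 1*(3)*conj(1) + 1*(-1)*conj(-1)]
      = (1/4)[(3) + (1) + (3) + (1)] = 8/4 = 2
  <chi_rho, chi_3> = (1/4)[1*(3)*conj(1) + 1*(-1)*conj(-I) + 1*(3)*conj(-1) + 1*(-1)*conj(I)]
      = (1/4)[(3) + (-I) + (-3) + (I)] = 0/4 = 0
(Exp terms are combined using exp(i*s)*conj(exp(i*t)) = exp(i*(s-t)), and sums of them are collapsed using the identity that for every m > 1 the m distinct m-th roots of unity sum to 0, e.g. 1 + exp(2*I*pi/3) + exp(-2*I*pi/3) = 0.)
Dimension check: dim(rho) = sum (mult * dim) = 1*1 + 0*1 + 2*1 + 0*1 = 3 = chi_rho(e) = 3.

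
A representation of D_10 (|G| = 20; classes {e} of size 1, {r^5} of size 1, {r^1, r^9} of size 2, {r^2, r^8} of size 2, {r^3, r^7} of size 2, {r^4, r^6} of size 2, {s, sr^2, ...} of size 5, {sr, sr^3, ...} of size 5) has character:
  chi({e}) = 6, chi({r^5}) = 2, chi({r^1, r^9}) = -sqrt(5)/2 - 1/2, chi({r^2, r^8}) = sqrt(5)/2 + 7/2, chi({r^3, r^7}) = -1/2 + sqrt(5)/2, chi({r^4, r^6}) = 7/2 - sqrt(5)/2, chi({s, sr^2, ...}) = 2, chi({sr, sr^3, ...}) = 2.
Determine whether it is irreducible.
Not irreducible (reducible): <chi, chi> = 7 > 1.

Proof sketch: <chi, chi> = (1/|G|) sum_C |C| * |chi(C)|^2 = (1/20)[1*|6|^2 + 1*|2|^2 + 2*|-sqrt(5)/2 - 1/2|^2 + 2*|sqrt(5)/2 + 7/2|^2 + 2*|-1/2 + sqrt(5)/2|^2 + 2*|7/2 - sqrt(5)/2|^2 + 5*|2|^2 + 5*|2|^2]
  = (1/20)[(36) + (4) + (sqrt(5) + 3) + (7*sqrt(5) + 27) + (3 - sqrt(5)) + (27 - 7*sqrt(5)) + (20) + (20)] = 140/20 = 7.
A character is irreducible iff <chi, chi> = 1, so this representation is reducible.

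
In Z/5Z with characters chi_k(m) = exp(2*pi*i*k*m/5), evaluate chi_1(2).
chi_1(2) = zeta_5^2 = exp(4*I*pi/5)

Reasoning: chi_1(2) = zeta_5^(1*2) = zeta_5^2. Since zeta_5^5 = 1, this equals zeta_5^2 = exp(2*pi*i*2/5) = exp(4*I*pi/5).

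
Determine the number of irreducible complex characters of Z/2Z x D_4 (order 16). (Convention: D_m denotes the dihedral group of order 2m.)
10

Working: The number of irreducible complex representations of a finite group equals its number of conjugacy classes. For a direct product, #classes(G x H) = #classes(G) * #classes(H). Z/2Z has 2 classes (abelian), D_4 has 5 classes, so 2 * 5 = 10, so Z/2Z x D_4 (order 16) has exactly 10 irreducible complex representations.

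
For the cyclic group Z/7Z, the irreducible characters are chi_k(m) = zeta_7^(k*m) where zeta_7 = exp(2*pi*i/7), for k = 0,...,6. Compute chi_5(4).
chi_5(4) = zeta_7^20 = exp(-2*I*pi/7)

Argument: chi_5(4) = zeta_7^(5*4) = zeta_7^20. Since zeta_7^7 = 1, this equals zeta_7^6 = exp(2*pi*i*6/7) = exp(-2*I*pi/7).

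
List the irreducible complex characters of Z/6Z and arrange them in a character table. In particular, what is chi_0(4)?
Character table of Z/6Z (irreps indexed chi_0,...,chi_5 with chi_k(m) = zeta_6^(k*m), zeta_6 = exp(2*pi*i/6)):
  irrep \ class  {0} (size 1)  {1} (size 1)    {2} (size 1)    {3} (size 1)  {4} (size 1)    {5} (size 1)  
  chi_0          1             1               1               1             1               1             
  chi_1          1             exp(I*pi/3)     exp(2*I*pi/3)   -1            exp(-2*I*pi/3)  exp(-I*pi/3)  
  chi_2          1             exp(2*I*pi/3)   exp(-2*I*pi/3)  1             exp(2*I*pi/3)   exp(-2*I*pi/3)
  chi_3          1             -1              1               -1            1               -1            
  chi_4          1             exp(-2*I*pi/3)  exp(2*I*pi/3)   1             exp(-2*I*pi/3)  exp(2*I*pi/3) 
  chi_5          1             exp(-I*pi/3)    exp(-2*I*pi/3)  -1            exp(2*I*pi/3)   exp(I*pi/3)   

Spot check: chi_0(4) = zeta_6^(0*4) = zeta_6^0 = 1.

Why: Z/6Z is abelian, so all 6 irreducible complex representations are 1-dimensional. They are given by chi_k(m) = zeta_6^(k*m) for k = 0,...,5. Row orthogonality: sum_m chi_k(m) conj(chi_l(m)) = 6 * [k = l].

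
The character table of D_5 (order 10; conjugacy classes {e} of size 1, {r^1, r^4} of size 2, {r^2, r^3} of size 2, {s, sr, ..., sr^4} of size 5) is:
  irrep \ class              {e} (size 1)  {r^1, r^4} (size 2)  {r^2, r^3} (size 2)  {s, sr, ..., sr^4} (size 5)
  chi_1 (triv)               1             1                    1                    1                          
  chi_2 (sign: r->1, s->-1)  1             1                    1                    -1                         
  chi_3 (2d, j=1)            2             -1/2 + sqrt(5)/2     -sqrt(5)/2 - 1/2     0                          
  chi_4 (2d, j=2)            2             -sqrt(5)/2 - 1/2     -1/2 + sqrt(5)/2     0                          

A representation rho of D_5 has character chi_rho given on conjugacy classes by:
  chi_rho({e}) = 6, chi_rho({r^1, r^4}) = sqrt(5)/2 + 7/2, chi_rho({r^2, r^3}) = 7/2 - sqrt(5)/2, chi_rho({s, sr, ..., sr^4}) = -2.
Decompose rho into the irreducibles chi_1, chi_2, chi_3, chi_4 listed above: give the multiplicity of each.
Multiplicities: chi_1: 1, chi_2: 3, chi_3: 1, chi_4: 0.

Argument: Use <chi_rho, chi> = (1/|G|) sum_C |C| * chi_rho(C) * conj(chi(C)) with |G| = 10 for each irreducible chi in the table:
  <chi_rho, chi_1> = (1/10)[1*(6)*conj(1) + 2*(sqrt(5)/2 + 7/2)*conj(1) + 2*(7/2 - sqrt(5)/2)*conj(1) + 5*(-2)*conj(1)]
      = (1/10)[(6) + (sqrt(5) + 7) + (7 - sqrt(5)) + (-10)] = 10/10 = 1
  <chi_rho, chi_2> = (1/10)[1*(6)*conj(1) + 2*(sqrt(5)/2 + 7/2)*conj(1) + 2*(7/2 - sqrt(5)/2)*conj(1) + 5*(-2)*conj(-1)]
      = (1/10)[(6) + (sqrt(5) + 7) + (7 - sqrt(5)) + (10)] = 30/10 = 3
  <chi_rho, chi_3> = (1/10)[1*(6)*conj(2) + 2*(sqrt(5)/2 + 7/2)*conj(-1/2 + sqrt(5)/2) + 2*(7/2 - sqrt(5)/2)*conj(-sqrt(5)/2 - 1/2) + 5*(-2)*conj(0)]
      = (1/10)[(12) + (-1 + 3*sqrt(5)) + (-3*sqrt(5) - 1) + (0)] = 10/10 = 1
  <chi_rho, chi_4> = (1/10)[1*(6)*conj(2) + 2*(sqrt(5)/2 + 7/2)*conj(-sqrt(5)/2 - 1/2) + 2*(7/2 - sqrt(5)/2)*conj(-1/2 + sqrt(5)/2) + 5*(-2)*conj(0)]
      = (1/10)[(12) + (-4*sqrt(5) - 6) + (-6 + 4*sqrt(5)) + (0)] = 0/10 = 0
Dimension check: dim(rho) = sum (mult * dim) = 1*1 + 3*1 + 1*2 + 0*2 = 6 = chi_rho(e) = 6.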